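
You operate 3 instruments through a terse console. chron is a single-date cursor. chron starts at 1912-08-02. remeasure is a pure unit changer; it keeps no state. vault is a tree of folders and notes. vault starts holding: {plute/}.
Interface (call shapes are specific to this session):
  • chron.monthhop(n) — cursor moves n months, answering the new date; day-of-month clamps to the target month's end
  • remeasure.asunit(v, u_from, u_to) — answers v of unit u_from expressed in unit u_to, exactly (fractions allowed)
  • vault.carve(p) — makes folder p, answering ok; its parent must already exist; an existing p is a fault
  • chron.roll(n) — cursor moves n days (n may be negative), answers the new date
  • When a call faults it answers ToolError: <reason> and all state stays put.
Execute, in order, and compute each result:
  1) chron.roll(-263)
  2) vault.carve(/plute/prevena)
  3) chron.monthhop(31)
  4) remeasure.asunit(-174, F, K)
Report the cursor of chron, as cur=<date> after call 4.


Answer: cur=1914-06-13

Derivation:
> chron.roll n=-263
[out] 1911-11-13
> vault.carve p=/plute/prevena
[out] ok
> chron.monthhop n=31
[out] 1914-06-13
> remeasure.asunit v=-174 u_from=F u_to=K
[out] 28567/180


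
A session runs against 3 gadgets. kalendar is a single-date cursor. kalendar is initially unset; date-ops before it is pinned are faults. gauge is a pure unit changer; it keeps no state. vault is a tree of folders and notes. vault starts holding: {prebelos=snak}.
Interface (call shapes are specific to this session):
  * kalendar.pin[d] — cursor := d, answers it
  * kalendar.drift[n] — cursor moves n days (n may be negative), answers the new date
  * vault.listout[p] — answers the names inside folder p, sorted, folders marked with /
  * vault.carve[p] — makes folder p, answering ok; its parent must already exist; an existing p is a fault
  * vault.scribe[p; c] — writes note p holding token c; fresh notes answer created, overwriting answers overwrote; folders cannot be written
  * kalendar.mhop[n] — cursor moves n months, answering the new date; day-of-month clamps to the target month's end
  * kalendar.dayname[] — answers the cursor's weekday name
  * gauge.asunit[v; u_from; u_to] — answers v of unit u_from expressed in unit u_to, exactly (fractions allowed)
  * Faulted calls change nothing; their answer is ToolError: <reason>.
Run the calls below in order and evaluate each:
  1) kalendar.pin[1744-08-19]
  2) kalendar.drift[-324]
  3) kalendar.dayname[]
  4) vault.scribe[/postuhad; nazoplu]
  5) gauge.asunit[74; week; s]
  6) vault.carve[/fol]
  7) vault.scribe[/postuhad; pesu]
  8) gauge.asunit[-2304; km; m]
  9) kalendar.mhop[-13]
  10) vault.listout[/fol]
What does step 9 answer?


Calling kalendar.pin using d=1744-08-19, and observe 1744-08-19.
I try kalendar.drift using n=-324, → 1743-09-30.
Now I run kalendar.dayname(), — result: Monday.
I try vault.scribe using p=/postuhad, c=nazoplu, and see created.
Then gauge.asunit using v=74, u_from=week, u_to=s, and observe 44755200.
I try vault.carve using p=/fol, which returns ok.
I try vault.scribe using p=/postuhad, c=pesu, which returns overwrote.
I use gauge.asunit using v=-2304, u_from=km, u_to=m, → -2304000.
I use kalendar.mhop using n=-13, yielding 1742-08-30.
Calling vault.listout using p=/fol, giving [].

Answer: 1742-08-30


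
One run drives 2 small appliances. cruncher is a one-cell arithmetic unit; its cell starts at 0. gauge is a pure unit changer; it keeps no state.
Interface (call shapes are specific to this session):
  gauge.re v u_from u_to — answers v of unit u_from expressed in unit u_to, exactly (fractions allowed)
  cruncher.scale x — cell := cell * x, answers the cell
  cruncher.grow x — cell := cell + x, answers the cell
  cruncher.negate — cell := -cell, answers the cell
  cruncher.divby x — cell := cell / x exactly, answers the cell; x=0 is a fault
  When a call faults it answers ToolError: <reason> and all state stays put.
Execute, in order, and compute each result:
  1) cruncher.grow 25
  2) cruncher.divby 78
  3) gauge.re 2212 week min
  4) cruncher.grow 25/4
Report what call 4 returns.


Act: cruncher.grow[x→25]
Obs: 25
Act: cruncher.divby[x→78]
Obs: 25/78
Act: gauge.re[v→2212; u_from→week; u_to→min]
Obs: 22296960
Act: cruncher.grow[x→25/4]
Obs: 1025/156

Answer: 1025/156


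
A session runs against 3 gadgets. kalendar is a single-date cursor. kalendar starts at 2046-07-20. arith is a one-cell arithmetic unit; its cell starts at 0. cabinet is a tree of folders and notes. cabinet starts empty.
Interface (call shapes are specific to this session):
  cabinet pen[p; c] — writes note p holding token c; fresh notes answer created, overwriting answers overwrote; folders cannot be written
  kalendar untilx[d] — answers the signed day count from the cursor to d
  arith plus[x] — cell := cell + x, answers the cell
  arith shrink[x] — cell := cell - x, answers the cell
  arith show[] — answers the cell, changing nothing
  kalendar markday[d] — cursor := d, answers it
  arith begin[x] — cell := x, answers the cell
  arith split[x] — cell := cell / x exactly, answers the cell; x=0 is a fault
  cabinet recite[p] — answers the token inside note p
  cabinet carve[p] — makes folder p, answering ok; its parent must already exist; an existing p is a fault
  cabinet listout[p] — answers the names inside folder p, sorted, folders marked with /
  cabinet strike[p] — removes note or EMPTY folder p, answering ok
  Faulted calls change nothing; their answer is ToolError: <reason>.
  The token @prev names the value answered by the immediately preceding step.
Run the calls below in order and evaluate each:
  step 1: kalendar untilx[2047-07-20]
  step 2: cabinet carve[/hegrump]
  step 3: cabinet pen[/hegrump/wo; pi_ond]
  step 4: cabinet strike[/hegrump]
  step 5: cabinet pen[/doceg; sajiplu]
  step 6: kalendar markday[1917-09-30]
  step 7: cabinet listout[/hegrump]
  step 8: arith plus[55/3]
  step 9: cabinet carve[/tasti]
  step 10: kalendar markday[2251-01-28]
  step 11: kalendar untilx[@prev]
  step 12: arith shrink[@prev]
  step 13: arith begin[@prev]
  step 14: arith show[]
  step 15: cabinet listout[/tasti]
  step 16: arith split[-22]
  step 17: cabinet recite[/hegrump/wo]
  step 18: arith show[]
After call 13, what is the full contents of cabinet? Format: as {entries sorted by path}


Answer: {doceg=sajiplu, hegrump/, hegrump/wo=pi_ond, tasti/}

Derivation:
% kalendar untilx d: 2047-07-20
[out] 365
% cabinet carve p: /hegrump
[out] ok
% cabinet pen p: /hegrump/wo c: pi_ond
[out] created
% cabinet strike p: /hegrump
[out] ToolError: not empty
% cabinet pen p: /doceg c: sajiplu
[out] created
% kalendar markday d: 1917-09-30
[out] 1917-09-30
% cabinet listout p: /hegrump
[out] [wo]
% arith plus x: 55/3
[out] 55/3
% cabinet carve p: /tasti
[out] ok
% kalendar markday d: 2251-01-28
[out] 2251-01-28
% kalendar untilx d: @prev
[out] 0
% arith shrink x: @prev
[out] 55/3
% arith begin x: @prev
[out] 55/3
% arith show
[out] 55/3
% cabinet listout p: /tasti
[out] []
% arith split x: -22
[out] -5/6
% cabinet recite p: /hegrump/wo
[out] pi_ond
% arith show
[out] -5/6


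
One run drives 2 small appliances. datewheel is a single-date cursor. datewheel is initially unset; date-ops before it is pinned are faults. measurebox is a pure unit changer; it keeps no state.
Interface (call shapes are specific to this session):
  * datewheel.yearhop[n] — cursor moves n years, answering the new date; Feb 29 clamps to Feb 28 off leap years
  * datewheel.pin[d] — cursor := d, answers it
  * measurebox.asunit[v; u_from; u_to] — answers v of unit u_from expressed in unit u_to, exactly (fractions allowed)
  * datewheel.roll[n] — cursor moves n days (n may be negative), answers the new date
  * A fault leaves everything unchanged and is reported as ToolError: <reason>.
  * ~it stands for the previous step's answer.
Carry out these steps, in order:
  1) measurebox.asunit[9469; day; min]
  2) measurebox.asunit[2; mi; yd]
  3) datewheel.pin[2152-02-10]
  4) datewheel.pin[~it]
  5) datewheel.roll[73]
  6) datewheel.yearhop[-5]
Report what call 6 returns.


Answer: 2147-04-23

Derivation:
==> measurebox.asunit(v=9469, u_from=day, u_to=min)
<== 13635360
==> measurebox.asunit(v=2, u_from=mi, u_to=yd)
<== 3520
==> datewheel.pin(d=2152-02-10)
<== 2152-02-10
==> datewheel.pin(d=~it)
<== 2152-02-10
==> datewheel.roll(n=73)
<== 2152-04-23
==> datewheel.yearhop(n=-5)
<== 2147-04-23


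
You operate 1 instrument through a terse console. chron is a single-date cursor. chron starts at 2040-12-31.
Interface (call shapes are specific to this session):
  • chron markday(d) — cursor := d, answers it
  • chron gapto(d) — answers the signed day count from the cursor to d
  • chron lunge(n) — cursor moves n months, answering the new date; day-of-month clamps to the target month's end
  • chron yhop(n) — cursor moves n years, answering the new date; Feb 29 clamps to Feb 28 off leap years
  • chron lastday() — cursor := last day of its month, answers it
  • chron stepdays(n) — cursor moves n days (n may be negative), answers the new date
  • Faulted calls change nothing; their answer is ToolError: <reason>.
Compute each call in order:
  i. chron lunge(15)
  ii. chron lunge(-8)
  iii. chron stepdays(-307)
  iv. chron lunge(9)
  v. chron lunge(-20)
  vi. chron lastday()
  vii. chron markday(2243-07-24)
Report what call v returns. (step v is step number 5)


Answer: 2039-10-27

Derivation:
>>> chron lunge n='15'
  2042-03-31
>>> chron lunge n='-8'
  2041-07-31
>>> chron stepdays n='-307'
  2040-09-27
>>> chron lunge n='9'
  2041-06-27
>>> chron lunge n='-20'
  2039-10-27
>>> chron lastday
  2039-10-31
>>> chron markday d='2243-07-24'
  2243-07-24


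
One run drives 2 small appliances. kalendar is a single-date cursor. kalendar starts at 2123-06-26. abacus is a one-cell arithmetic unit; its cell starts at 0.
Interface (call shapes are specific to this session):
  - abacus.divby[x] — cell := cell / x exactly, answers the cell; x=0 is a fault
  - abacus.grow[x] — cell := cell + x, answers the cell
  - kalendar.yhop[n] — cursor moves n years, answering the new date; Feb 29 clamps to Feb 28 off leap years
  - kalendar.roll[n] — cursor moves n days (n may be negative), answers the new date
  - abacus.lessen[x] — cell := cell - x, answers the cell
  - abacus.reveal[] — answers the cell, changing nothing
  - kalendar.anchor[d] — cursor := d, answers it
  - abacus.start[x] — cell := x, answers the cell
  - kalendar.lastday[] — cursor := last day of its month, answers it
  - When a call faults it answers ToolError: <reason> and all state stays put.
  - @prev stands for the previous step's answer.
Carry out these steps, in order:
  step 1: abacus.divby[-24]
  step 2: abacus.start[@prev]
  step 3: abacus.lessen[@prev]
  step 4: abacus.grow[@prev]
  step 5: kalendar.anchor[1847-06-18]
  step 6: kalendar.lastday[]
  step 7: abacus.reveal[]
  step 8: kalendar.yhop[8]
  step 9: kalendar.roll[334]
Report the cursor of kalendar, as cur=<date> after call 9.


Answer: cur=1856-05-29

Derivation:
I use abacus.divby using x→-24, giving 0.
Then abacus.start using x→@prev, and observe 0.
Now I run abacus.lessen using x→@prev, and see 0.
I run abacus.grow using x→@prev, — result: 0.
I run kalendar.anchor using d→1847-06-18: 1847-06-18.
Using kalendar.lastday, which returns 1847-06-30.
Next I call abacus.reveal, which returns 0.
Using kalendar.yhop using n→8, → 1855-06-30.
Invoking kalendar.roll using n→334: 1856-05-29.


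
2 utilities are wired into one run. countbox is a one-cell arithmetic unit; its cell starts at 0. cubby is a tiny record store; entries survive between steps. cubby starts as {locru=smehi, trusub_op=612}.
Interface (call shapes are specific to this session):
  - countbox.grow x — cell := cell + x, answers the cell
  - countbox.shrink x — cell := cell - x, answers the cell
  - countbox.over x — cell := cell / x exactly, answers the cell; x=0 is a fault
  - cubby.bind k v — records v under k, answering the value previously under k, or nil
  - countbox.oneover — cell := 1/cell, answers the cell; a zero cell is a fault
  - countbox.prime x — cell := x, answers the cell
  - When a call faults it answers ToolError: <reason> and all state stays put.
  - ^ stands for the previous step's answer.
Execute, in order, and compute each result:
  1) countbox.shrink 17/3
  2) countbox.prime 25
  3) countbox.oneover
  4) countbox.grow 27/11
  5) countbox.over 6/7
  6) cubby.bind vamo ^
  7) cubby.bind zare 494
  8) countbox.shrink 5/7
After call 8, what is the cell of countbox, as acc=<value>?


Answer: acc=12682/5775

Derivation:
·→ countbox.shrink(17/3)
·← -17/3
·→ countbox.prime(25)
·← 25
·→ countbox.oneover()
·← 1/25
·→ countbox.grow(27/11)
·← 686/275
·→ countbox.over(6/7)
·← 2401/825
·→ cubby.bind(vamo, ^)
·← nil
·→ cubby.bind(zare, 494)
·← nil
·→ countbox.shrink(5/7)
·← 12682/5775


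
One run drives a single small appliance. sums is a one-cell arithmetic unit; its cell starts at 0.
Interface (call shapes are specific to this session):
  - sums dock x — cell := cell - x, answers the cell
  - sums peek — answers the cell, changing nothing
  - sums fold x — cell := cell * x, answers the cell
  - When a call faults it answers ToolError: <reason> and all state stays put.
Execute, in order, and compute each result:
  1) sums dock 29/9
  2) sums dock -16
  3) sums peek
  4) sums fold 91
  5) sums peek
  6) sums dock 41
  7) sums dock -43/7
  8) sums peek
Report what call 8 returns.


>> sums dock(x: 29/9)
<< -29/9
>> sums dock(x: -16)
<< 115/9
>> sums peek()
<< 115/9
>> sums fold(x: 91)
<< 10465/9
>> sums peek()
<< 10465/9
>> sums dock(x: 41)
<< 10096/9
>> sums dock(x: -43/7)
<< 71059/63
>> sums peek()
<< 71059/63

Answer: 71059/63


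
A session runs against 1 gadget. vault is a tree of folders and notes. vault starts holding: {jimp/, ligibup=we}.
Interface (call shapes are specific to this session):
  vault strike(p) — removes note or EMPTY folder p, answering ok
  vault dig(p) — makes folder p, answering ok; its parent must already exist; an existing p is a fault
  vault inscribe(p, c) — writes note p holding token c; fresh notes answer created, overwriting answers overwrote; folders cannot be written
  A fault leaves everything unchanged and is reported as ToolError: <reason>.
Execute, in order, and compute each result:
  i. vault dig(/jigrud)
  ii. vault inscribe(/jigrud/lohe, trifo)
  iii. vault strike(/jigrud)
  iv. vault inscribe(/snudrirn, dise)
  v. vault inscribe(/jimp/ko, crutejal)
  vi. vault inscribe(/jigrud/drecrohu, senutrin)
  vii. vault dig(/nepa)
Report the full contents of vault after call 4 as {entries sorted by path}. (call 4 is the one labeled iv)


Answer: {jigrud/, jigrud/lohe=trifo, jimp/, ligibup=we, snudrirn=dise}

Derivation:
→ vault dig(p→/jigrud)
← ok
→ vault inscribe(p→/jigrud/lohe, c→trifo)
← created
→ vault strike(p→/jigrud)
← ToolError: not empty
→ vault inscribe(p→/snudrirn, c→dise)
← created
→ vault inscribe(p→/jimp/ko, c→crutejal)
← created
→ vault inscribe(p→/jigrud/drecrohu, c→senutrin)
← created
→ vault dig(p→/nepa)
← ok


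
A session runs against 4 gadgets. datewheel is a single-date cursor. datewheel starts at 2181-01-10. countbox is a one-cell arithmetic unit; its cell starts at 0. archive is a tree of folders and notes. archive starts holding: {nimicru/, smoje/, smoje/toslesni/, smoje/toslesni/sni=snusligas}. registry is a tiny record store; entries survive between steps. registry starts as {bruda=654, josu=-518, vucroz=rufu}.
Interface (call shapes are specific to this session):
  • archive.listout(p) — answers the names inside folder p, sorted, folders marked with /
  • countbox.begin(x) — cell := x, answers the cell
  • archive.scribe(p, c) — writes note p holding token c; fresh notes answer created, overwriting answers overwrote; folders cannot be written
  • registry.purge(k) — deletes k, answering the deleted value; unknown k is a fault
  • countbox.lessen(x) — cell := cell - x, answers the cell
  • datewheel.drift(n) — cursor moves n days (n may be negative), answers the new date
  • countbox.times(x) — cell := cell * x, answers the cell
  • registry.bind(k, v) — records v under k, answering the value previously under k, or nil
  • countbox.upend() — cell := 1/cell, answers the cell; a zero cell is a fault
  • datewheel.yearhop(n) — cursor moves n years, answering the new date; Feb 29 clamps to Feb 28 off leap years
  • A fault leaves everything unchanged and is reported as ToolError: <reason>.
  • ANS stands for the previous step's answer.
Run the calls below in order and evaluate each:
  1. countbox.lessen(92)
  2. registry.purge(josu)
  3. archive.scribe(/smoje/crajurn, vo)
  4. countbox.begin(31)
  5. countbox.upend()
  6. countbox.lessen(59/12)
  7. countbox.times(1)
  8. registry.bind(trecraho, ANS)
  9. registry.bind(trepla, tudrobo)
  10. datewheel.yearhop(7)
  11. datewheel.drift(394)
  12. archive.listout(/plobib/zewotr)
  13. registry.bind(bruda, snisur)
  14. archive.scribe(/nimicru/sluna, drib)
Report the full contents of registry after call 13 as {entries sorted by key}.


Answer: {bruda=snisur, trecraho=-1817/372, trepla=tudrobo, vucroz=rufu}

Derivation:
# 1. lessen(92) : -92
# 2. purge(josu) : -518
# 3. scribe(/smoje/crajurn, vo) : created
# 4. begin(31) : 31
# 5. upend() : 1/31
# 6. lessen(59/12) : -1817/372
# 7. times(1) : -1817/372
# 8. bind(trecraho, ANS) : nil
# 9. bind(trepla, tudrobo) : nil
# 10. yearhop(7) : 2188-01-10
# 11. drift(394) : 2189-02-07
# 12. listout(/plobib/zewotr) : ToolError: not found
# 13. bind(bruda, snisur) : 654
# 14. scribe(/nimicru/sluna, drib) : created


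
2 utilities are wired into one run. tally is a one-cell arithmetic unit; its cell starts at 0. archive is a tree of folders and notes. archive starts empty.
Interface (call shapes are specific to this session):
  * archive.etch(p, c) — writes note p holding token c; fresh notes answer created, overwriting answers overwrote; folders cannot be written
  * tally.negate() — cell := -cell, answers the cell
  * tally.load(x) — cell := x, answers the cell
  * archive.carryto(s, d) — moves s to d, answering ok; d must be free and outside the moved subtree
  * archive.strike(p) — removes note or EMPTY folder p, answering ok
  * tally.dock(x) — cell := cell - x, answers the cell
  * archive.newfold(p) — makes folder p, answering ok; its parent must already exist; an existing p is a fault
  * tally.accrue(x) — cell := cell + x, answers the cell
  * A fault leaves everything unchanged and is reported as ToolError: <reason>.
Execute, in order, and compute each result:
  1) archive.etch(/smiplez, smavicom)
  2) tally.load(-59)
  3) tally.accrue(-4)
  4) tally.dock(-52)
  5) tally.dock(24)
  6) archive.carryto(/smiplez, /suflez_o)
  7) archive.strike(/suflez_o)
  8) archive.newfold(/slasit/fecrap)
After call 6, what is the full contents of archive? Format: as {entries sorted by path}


Calling archive.etch using p='/smiplez', c='smavicom', — result: created.
I run tally.load using x='-59', giving -59.
I call tally.accrue using x='-4', yielding -63.
Using tally.dock using x='-52', → -11.
Next I call tally.dock using x='24', and get -35.
I use archive.carryto using s='/smiplez', d='/suflez_o', and get ok.
I use archive.strike using p='/suflez_o', and observe ok.
Then archive.newfold using p='/slasit/fecrap', and get ToolError: no parent.

Answer: {suflez_o=smavicom}


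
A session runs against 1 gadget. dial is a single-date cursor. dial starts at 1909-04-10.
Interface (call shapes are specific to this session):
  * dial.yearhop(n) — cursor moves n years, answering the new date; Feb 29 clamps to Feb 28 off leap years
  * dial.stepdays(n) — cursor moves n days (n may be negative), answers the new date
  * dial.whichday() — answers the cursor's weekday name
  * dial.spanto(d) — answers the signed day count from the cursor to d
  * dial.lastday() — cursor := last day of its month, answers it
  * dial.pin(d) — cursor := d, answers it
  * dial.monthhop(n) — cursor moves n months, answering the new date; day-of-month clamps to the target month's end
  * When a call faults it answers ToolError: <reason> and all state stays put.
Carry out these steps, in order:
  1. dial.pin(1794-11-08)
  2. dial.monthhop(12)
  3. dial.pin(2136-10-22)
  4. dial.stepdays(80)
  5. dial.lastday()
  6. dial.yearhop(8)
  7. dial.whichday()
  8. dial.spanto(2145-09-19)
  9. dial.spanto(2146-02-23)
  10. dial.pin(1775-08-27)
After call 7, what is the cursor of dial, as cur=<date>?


Answer: cur=2145-01-31

Derivation:
// 1. dial.pin(d=1794-11-08) ~> 1794-11-08
// 2. dial.monthhop(n=12) ~> 1795-11-08
// 3. dial.pin(d=2136-10-22) ~> 2136-10-22
// 4. dial.stepdays(n=80) ~> 2137-01-10
// 5. dial.lastday() ~> 2137-01-31
// 6. dial.yearhop(n=8) ~> 2145-01-31
// 7. dial.whichday() ~> Sunday
// 8. dial.spanto(d=2145-09-19) ~> 231
// 9. dial.spanto(d=2146-02-23) ~> 388
// 10. dial.pin(d=1775-08-27) ~> 1775-08-27


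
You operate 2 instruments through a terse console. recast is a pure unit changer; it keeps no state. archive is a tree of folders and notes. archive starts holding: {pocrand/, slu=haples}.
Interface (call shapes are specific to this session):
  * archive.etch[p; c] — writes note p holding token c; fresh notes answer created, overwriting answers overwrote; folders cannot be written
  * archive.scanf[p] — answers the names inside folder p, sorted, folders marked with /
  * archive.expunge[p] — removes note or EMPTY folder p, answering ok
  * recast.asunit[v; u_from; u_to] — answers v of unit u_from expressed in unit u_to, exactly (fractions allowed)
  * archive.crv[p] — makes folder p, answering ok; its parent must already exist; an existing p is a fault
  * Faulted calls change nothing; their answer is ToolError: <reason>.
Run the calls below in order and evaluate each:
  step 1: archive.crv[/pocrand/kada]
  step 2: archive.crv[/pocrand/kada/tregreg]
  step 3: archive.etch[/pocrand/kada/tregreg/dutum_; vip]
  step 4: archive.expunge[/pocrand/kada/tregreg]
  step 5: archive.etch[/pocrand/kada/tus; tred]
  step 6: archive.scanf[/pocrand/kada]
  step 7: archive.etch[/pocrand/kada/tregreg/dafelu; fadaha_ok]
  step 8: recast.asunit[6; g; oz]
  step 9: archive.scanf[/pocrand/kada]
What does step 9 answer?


Answer: [tregreg/, tus]

Derivation:
Step: archive.crv[p='/pocrand/kada']
Result: ok
Step: archive.crv[p='/pocrand/kada/tregreg']
Result: ok
Step: archive.etch[p='/pocrand/kada/tregreg/dutum_'; c='vip']
Result: created
Step: archive.expunge[p='/pocrand/kada/tregreg']
Result: ToolError: not empty
Step: archive.etch[p='/pocrand/kada/tus'; c='tred']
Result: created
Step: archive.scanf[p='/pocrand/kada']
Result: [tregreg/, tus]
Step: archive.etch[p='/pocrand/kada/tregreg/dafelu'; c='fadaha_ok']
Result: created
Step: recast.asunit[v='6'; u_from='g'; u_to='oz']
Result: 9600000/45359237
Step: archive.scanf[p='/pocrand/kada']
Result: [tregreg/, tus]


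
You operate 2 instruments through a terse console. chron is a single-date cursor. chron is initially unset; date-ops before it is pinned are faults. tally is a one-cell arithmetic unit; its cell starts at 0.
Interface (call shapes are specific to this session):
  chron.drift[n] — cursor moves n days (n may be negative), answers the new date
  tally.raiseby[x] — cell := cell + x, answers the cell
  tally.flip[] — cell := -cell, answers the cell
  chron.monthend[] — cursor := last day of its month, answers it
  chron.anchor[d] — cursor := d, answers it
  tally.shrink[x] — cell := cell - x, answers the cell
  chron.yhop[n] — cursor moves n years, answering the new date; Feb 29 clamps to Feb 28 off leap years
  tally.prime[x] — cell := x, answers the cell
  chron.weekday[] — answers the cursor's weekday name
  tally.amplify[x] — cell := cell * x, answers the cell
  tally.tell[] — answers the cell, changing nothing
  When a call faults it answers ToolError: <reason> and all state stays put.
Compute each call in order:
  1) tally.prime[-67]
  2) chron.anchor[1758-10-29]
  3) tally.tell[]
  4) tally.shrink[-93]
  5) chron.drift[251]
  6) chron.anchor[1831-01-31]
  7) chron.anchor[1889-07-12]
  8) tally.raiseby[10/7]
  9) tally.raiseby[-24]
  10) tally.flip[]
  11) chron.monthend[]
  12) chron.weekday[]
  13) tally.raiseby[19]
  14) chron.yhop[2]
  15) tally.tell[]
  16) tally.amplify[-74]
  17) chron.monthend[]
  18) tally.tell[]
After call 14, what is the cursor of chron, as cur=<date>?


Answer: cur=1891-07-31

Derivation:
// tally.prime(x=-67) == -67
// chron.anchor(d=1758-10-29) == 1758-10-29
// tally.tell() == -67
// tally.shrink(x=-93) == 26
// chron.drift(n=251) == 1759-07-07
// chron.anchor(d=1831-01-31) == 1831-01-31
// chron.anchor(d=1889-07-12) == 1889-07-12
// tally.raiseby(x=10/7) == 192/7
// tally.raiseby(x=-24) == 24/7
// tally.flip() == -24/7
// chron.monthend() == 1889-07-31
// chron.weekday() == Wednesday
// tally.raiseby(x=19) == 109/7
// chron.yhop(n=2) == 1891-07-31
// tally.tell() == 109/7
// tally.amplify(x=-74) == -8066/7
// chron.monthend() == 1891-07-31
// tally.tell() == -8066/7


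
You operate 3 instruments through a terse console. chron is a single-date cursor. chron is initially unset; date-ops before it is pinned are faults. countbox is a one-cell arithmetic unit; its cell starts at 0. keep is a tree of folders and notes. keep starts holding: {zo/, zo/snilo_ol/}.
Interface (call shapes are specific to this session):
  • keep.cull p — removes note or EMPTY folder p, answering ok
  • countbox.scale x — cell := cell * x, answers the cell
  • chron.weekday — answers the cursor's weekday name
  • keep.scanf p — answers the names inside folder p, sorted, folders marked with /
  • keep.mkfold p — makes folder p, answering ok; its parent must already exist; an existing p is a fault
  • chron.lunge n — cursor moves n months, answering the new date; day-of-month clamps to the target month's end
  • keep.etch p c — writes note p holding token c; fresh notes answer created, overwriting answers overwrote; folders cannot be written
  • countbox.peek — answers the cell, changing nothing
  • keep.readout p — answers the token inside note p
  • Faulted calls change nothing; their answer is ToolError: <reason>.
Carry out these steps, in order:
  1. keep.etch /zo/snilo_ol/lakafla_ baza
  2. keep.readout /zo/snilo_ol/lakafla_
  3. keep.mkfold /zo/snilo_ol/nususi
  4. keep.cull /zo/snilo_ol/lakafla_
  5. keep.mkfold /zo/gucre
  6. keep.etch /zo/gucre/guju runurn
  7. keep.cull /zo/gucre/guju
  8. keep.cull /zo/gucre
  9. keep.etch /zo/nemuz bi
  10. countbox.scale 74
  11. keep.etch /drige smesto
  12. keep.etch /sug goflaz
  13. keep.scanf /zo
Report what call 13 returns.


> keep.etch p='/zo/snilo_ol/lakafla_' c='baza'
= created
> keep.readout p='/zo/snilo_ol/lakafla_'
= baza
> keep.mkfold p='/zo/snilo_ol/nususi'
= ok
> keep.cull p='/zo/snilo_ol/lakafla_'
= ok
> keep.mkfold p='/zo/gucre'
= ok
> keep.etch p='/zo/gucre/guju' c='runurn'
= created
> keep.cull p='/zo/gucre/guju'
= ok
> keep.cull p='/zo/gucre'
= ok
> keep.etch p='/zo/nemuz' c='bi'
= created
> countbox.scale x='74'
= 0
> keep.etch p='/drige' c='smesto'
= created
> keep.etch p='/sug' c='goflaz'
= created
> keep.scanf p='/zo'
= [nemuz, snilo_ol/]

Answer: [nemuz, snilo_ol/]


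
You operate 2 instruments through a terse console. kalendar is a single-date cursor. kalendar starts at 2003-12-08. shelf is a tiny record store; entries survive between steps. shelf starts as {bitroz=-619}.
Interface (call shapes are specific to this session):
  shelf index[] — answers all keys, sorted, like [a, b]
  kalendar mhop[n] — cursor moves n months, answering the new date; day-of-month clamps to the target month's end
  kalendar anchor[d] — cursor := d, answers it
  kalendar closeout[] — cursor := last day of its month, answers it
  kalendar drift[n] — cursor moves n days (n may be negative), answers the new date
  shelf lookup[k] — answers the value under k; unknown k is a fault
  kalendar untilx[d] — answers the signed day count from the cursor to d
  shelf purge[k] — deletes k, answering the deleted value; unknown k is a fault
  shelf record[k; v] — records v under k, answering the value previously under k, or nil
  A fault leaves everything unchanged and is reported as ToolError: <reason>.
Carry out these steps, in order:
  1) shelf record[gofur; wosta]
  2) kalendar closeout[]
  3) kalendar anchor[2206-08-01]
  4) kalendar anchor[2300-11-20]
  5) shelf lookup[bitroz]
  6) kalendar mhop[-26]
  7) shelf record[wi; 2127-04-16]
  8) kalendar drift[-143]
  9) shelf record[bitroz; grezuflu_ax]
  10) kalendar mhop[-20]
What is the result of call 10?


Answer: 2296-08-30

Derivation:
;; shelf record(gofur, wosta) ~> nil
;; kalendar closeout() ~> 2003-12-31
;; kalendar anchor(2206-08-01) ~> 2206-08-01
;; kalendar anchor(2300-11-20) ~> 2300-11-20
;; shelf lookup(bitroz) ~> -619
;; kalendar mhop(-26) ~> 2298-09-20
;; shelf record(wi, 2127-04-16) ~> nil
;; kalendar drift(-143) ~> 2298-04-30
;; shelf record(bitroz, grezuflu_ax) ~> -619
;; kalendar mhop(-20) ~> 2296-08-30


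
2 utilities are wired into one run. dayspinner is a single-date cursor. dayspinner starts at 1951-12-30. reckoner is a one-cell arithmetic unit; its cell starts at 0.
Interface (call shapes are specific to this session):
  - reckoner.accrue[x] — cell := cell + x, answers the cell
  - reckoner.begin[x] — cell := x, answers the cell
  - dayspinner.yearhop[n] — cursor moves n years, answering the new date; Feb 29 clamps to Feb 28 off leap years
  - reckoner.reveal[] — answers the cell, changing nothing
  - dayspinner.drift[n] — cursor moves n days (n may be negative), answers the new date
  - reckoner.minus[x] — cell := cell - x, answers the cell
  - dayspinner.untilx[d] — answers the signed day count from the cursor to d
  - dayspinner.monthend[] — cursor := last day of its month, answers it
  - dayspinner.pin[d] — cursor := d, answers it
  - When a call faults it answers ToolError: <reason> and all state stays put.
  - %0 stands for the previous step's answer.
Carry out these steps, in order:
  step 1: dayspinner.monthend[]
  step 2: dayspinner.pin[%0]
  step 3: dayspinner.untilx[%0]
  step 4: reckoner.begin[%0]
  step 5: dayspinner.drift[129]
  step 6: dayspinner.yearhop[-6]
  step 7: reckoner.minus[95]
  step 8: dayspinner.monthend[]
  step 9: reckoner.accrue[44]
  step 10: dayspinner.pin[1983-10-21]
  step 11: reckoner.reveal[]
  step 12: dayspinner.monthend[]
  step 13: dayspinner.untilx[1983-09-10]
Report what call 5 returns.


Do: dayspinner.monthend[]
See: 1951-12-31
Do: dayspinner.pin[%0]
See: 1951-12-31
Do: dayspinner.untilx[%0]
See: 0
Do: reckoner.begin[%0]
See: 0
Do: dayspinner.drift[129]
See: 1952-05-08
Do: dayspinner.yearhop[-6]
See: 1946-05-08
Do: reckoner.minus[95]
See: -95
Do: dayspinner.monthend[]
See: 1946-05-31
Do: reckoner.accrue[44]
See: -51
Do: dayspinner.pin[1983-10-21]
See: 1983-10-21
Do: reckoner.reveal[]
See: -51
Do: dayspinner.monthend[]
See: 1983-10-31
Do: dayspinner.untilx[1983-09-10]
See: -51

Answer: 1952-05-08


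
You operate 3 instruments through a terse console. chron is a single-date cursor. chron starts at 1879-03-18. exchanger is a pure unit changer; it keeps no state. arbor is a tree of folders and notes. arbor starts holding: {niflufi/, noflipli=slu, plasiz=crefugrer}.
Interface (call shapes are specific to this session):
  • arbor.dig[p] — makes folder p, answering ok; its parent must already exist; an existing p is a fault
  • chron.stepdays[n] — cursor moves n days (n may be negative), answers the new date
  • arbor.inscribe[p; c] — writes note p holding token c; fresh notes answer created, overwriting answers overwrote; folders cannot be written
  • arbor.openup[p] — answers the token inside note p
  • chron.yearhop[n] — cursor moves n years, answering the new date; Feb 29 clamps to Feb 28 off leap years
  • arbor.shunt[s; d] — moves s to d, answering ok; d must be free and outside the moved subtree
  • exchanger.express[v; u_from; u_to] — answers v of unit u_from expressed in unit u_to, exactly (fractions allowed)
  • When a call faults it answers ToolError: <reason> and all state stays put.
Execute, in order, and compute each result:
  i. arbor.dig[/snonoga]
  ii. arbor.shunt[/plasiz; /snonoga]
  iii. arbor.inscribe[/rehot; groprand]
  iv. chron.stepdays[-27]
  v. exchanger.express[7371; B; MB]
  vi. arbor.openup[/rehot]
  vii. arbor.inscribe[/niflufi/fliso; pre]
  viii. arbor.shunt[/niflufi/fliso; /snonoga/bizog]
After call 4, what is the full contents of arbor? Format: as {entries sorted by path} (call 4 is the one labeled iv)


→ arbor.dig(p: /snonoga)
← ok
→ arbor.shunt(s: /plasiz, d: /snonoga)
← ToolError: exists
→ arbor.inscribe(p: /rehot, c: groprand)
← created
→ chron.stepdays(n: -27)
← 1879-02-19
→ exchanger.express(v: 7371, u_from: B, u_to: MB)
← 7371/1000000
→ arbor.openup(p: /rehot)
← groprand
→ arbor.inscribe(p: /niflufi/fliso, c: pre)
← created
→ arbor.shunt(s: /niflufi/fliso, d: /snonoga/bizog)
← ok

Answer: {niflufi/, noflipli=slu, plasiz=crefugrer, rehot=groprand, snonoga/}


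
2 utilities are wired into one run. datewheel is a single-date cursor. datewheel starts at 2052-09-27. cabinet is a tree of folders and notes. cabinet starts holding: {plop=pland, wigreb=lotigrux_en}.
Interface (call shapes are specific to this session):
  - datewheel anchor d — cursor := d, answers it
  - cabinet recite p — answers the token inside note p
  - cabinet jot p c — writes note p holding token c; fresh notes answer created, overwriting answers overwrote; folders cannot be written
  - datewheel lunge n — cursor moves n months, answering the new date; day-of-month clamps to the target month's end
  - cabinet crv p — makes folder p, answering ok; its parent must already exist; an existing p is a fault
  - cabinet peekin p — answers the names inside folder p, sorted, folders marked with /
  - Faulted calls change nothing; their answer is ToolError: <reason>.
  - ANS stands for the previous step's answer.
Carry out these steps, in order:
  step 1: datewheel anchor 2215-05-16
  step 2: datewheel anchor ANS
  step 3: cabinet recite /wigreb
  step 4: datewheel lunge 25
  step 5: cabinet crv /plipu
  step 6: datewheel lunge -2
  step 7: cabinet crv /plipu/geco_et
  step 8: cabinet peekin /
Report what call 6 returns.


% datewheel anchor d: 2215-05-16
  2215-05-16
% datewheel anchor d: ANS
  2215-05-16
% cabinet recite p: /wigreb
  lotigrux_en
% datewheel lunge n: 25
  2217-06-16
% cabinet crv p: /plipu
  ok
% datewheel lunge n: -2
  2217-04-16
% cabinet crv p: /plipu/geco_et
  ok
% cabinet peekin p: /
  [plipu/, plop, wigreb]

Answer: 2217-04-16


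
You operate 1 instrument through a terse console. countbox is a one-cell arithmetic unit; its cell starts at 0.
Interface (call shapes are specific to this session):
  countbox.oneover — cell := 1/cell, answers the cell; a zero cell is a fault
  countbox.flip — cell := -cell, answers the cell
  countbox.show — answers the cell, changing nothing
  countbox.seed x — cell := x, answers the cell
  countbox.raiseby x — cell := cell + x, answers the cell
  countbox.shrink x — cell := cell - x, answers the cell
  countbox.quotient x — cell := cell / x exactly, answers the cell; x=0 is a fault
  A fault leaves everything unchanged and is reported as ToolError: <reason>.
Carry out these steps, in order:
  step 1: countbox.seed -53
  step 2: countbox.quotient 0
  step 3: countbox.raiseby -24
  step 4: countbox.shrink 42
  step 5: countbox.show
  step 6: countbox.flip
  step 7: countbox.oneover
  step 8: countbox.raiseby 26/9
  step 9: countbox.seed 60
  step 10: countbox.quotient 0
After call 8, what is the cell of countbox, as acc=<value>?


% 1. countbox.seed(x=-53) == -53
% 2. countbox.quotient(x=0) == ToolError: division by zero
% 3. countbox.raiseby(x=-24) == -77
% 4. countbox.shrink(x=42) == -119
% 5. countbox.show() == -119
% 6. countbox.flip() == 119
% 7. countbox.oneover() == 1/119
% 8. countbox.raiseby(x=26/9) == 3103/1071
% 9. countbox.seed(x=60) == 60
% 10. countbox.quotient(x=0) == ToolError: division by zero

Answer: acc=3103/1071


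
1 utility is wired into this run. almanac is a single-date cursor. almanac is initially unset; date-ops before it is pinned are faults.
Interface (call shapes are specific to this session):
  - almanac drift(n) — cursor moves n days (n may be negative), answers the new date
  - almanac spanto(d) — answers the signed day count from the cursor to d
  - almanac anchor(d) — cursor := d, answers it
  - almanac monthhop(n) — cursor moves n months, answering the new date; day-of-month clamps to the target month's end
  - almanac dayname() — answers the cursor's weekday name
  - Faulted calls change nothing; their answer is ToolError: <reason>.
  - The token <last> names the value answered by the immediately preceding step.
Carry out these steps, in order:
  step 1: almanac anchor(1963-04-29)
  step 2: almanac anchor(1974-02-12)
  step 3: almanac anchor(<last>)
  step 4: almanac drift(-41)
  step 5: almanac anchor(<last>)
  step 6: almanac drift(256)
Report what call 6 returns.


Answer: 1974-09-15

Derivation:
Next I call almanac anchor passing d: 1963-04-29, giving 1963-04-29.
Now I run almanac anchor passing d: 1974-02-12, and get 1974-02-12.
Using almanac anchor passing d: <last>, → 1974-02-12.
I use almanac drift passing n: -41: 1974-01-02.
I invoke almanac anchor passing d: <last>, — result: 1974-01-02.
Then almanac drift passing n: 256, yielding 1974-09-15.


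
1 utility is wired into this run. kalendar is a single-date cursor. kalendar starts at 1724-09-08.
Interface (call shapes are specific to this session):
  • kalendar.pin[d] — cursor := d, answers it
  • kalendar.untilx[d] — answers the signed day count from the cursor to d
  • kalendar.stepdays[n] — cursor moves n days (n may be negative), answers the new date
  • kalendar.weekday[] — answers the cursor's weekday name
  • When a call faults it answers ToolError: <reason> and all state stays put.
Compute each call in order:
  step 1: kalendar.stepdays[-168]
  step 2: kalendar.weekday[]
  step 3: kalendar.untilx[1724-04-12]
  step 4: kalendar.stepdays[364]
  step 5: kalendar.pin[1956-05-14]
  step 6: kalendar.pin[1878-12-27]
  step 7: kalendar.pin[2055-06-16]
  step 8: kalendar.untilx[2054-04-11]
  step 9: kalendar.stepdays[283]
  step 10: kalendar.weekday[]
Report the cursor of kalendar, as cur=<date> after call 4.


Do: stepdays[n=-168]
See: 1724-03-24
Do: weekday[]
See: Friday
Do: untilx[d=1724-04-12]
See: 19
Do: stepdays[n=364]
See: 1725-03-23
Do: pin[d=1956-05-14]
See: 1956-05-14
Do: pin[d=1878-12-27]
See: 1878-12-27
Do: pin[d=2055-06-16]
See: 2055-06-16
Do: untilx[d=2054-04-11]
See: -431
Do: stepdays[n=283]
See: 2056-03-25
Do: weekday[]
See: Saturday

Answer: cur=1725-03-23


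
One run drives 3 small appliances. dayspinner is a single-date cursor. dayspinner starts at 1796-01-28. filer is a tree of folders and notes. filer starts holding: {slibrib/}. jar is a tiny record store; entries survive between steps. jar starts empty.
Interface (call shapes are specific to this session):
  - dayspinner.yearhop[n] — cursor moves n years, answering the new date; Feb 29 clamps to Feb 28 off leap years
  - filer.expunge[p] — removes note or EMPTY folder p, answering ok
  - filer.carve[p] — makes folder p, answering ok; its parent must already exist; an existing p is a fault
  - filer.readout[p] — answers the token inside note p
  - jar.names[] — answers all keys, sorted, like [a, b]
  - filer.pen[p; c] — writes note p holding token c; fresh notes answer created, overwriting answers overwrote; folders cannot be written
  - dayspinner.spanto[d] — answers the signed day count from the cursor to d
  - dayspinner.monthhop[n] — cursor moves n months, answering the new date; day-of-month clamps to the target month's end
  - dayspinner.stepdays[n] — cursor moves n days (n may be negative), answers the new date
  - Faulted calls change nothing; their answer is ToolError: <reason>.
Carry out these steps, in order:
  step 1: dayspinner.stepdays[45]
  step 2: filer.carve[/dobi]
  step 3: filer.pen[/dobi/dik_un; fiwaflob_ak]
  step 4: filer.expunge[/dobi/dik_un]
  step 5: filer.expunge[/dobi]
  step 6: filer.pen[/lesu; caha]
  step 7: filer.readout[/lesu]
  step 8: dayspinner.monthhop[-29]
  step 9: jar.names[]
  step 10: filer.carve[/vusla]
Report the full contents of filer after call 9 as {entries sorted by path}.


Answer: {lesu=caha, slibrib/}

Derivation:
-> dayspinner.stepdays(n: 45)
<- 1796-03-13
-> filer.carve(p: /dobi)
<- ok
-> filer.pen(p: /dobi/dik_un, c: fiwaflob_ak)
<- created
-> filer.expunge(p: /dobi/dik_un)
<- ok
-> filer.expunge(p: /dobi)
<- ok
-> filer.pen(p: /lesu, c: caha)
<- created
-> filer.readout(p: /lesu)
<- caha
-> dayspinner.monthhop(n: -29)
<- 1793-10-13
-> jar.names()
<- []
-> filer.carve(p: /vusla)
<- ok
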